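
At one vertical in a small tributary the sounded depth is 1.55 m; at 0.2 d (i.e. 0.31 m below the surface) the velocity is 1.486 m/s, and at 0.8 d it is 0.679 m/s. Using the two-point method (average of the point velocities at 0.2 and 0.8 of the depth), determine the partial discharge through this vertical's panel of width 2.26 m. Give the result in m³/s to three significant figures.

3.79 m³/s

v̄ = (1.486 + 0.679) / 2 = 1.083 m/s
q = v̄ × d × w = 1.083 × 1.55 × 2.26 = 3.792 m³/s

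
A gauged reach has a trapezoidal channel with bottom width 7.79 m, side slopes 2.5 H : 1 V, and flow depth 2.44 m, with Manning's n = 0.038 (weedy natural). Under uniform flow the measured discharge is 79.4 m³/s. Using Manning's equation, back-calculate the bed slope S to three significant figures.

0.00417

A = (b + z·y)·y = (7.79 + 2.5×2.44)×2.44 = 33.89 m²
P = b + 2y√(1+z²) = 7.79 + 2×2.44×√(1+2.5²) = 20.93 m
R = A/P = 33.89/20.93 = 1.619 m
S = (Q·n / (1·A·R^(2/3)))² = (79.4×0.038 / (1×33.89×1.379))² = 0.004168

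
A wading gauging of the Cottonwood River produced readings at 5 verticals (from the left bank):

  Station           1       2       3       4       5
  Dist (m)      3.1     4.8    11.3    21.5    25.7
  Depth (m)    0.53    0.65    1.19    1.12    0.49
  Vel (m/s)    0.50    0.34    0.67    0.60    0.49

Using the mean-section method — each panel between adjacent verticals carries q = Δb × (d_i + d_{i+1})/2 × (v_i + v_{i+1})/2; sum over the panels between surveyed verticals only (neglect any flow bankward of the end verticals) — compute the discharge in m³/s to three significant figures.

Panel 1-2: Δb = 1.7 m, d̄ = (0.53+0.65)/2 = 0.59, v̄ = (0.50+0.34)/2 = 0.42 → q = 1.7×0.59×0.42 = 0.4213 m³/s
Panel 2-3: Δb = 6.5 m, d̄ = (0.65+1.19)/2 = 0.92, v̄ = (0.34+0.67)/2 = 0.505 → q = 6.5×0.92×0.505 = 3.020 m³/s
Panel 3-4: Δb = 10.2 m, d̄ = (1.19+1.12)/2 = 1.155, v̄ = (0.67+0.60)/2 = 0.635 → q = 10.2×1.155×0.635 = 7.481 m³/s
Panel 4-5: Δb = 4.2 m, d̄ = (1.12+0.49)/2 = 0.805, v̄ = (0.60+0.49)/2 = 0.545 → q = 4.2×0.805×0.545 = 1.843 m³/s
Q = Σ q = 12.76 m³/s

12.8 m³/s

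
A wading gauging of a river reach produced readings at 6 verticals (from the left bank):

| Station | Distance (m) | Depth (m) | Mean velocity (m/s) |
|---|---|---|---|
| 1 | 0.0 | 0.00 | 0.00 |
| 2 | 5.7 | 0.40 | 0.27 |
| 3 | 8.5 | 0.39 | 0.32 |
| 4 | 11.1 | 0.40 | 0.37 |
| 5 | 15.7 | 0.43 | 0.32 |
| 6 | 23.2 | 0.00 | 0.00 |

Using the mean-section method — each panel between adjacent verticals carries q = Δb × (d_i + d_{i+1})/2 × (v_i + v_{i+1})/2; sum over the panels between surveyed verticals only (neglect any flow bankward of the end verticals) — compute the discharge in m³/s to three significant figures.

Panel 1-2: Δb = 5.7 m, d̄ = (0.00+0.40)/2 = 0.2, v̄ = (0.00+0.27)/2 = 0.135 → q = 5.7×0.2×0.135 = 0.1539 m³/s
Panel 2-3: Δb = 2.8 m, d̄ = (0.40+0.39)/2 = 0.395, v̄ = (0.27+0.32)/2 = 0.295 → q = 2.8×0.395×0.295 = 0.3263 m³/s
Panel 3-4: Δb = 2.6 m, d̄ = (0.39+0.40)/2 = 0.395, v̄ = (0.32+0.37)/2 = 0.345 → q = 2.6×0.395×0.345 = 0.3543 m³/s
Panel 4-5: Δb = 4.6 m, d̄ = (0.40+0.43)/2 = 0.415, v̄ = (0.37+0.32)/2 = 0.345 → q = 4.6×0.415×0.345 = 0.6586 m³/s
Panel 5-6: Δb = 7.5 m, d̄ = (0.43+0.00)/2 = 0.215, v̄ = (0.32+0.00)/2 = 0.16 → q = 7.5×0.215×0.16 = 0.2580 m³/s
Q = Σ q = 1.751 m³/s

1.75 m³/s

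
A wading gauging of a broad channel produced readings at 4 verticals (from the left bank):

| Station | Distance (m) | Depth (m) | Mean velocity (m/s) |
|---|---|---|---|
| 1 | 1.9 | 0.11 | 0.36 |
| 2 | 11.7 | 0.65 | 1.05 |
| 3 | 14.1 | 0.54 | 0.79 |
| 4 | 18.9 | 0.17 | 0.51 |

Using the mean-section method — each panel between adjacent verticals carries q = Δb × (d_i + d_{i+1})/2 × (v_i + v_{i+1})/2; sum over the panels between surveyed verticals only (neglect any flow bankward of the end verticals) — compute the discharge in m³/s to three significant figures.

Panel 1-2: Δb = 9.8 m, d̄ = (0.11+0.65)/2 = 0.38, v̄ = (0.36+1.05)/2 = 0.705 → q = 9.8×0.38×0.705 = 2.625 m³/s
Panel 2-3: Δb = 2.4 m, d̄ = (0.65+0.54)/2 = 0.595, v̄ = (1.05+0.79)/2 = 0.92 → q = 2.4×0.595×0.92 = 1.314 m³/s
Panel 3-4: Δb = 4.8 m, d̄ = (0.54+0.17)/2 = 0.355, v̄ = (0.79+0.51)/2 = 0.65 → q = 4.8×0.355×0.65 = 1.108 m³/s
Q = Σ q = 5.047 m³/s

5.05 m³/s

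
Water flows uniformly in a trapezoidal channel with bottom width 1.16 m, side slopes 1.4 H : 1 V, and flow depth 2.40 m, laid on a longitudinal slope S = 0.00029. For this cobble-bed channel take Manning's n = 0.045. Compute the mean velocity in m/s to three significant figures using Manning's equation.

A = (b + z·y)·y = (1.16 + 1.4×2.40)×2.40 = 10.85 m²
P = b + 2y√(1+z²) = 1.16 + 2×2.40×√(1+1.4²) = 9.418 m
R = A/P = 10.85/9.418 = 1.152 m
Q = (1/n)·A·R^(2/3)·S^(1/2) = (1/0.045) × 10.85 × 1.152^(2/3) × 0.00029^(1/2) = 4.511 m³/s
V = Q/A = 4.511/10.85 = 0.4158 m/s

0.416 m/s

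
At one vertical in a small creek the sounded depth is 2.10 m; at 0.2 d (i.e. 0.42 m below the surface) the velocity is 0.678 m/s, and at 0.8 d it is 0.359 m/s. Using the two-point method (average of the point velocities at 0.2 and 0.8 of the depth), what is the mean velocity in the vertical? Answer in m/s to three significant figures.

0.519 m/s

v̄ = (0.678 + 0.359) / 2 = 0.5185 m/s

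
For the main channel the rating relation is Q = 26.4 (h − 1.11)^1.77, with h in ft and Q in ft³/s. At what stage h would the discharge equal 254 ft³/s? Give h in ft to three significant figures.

h − h₀ = (Q/C)^(1/b) = (254/26.4)^(1/1.77) = 3.593 ft
h = 1.11 + 3.593 = 4.703 ft

4.70 ft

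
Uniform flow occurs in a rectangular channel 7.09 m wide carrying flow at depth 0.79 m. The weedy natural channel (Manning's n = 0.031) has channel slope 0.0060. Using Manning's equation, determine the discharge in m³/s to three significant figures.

A = b·y = 7.09 × 0.79 = 5.601 m²
P = b + 2y = 7.09 + 2×0.79 = 8.670 m
R = A/P = 5.601/8.670 = 0.6460 m
Q = (1/n)·A·R^(2/3)·S^(1/2) = (1/0.031) × 5.601 × 0.6460^(2/3) × 0.0060^(1/2) = 10.46 m³/s

10.5 m³/s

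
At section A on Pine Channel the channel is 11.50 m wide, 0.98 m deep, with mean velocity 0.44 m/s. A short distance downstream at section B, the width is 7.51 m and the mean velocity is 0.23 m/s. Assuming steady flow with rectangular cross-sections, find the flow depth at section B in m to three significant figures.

2.87 m

Q = A₁V₁ = (11.50×0.98) × 0.44 = 4.959 m³/s
d₂ = Q/(b₂ V₂) = 4.959/(7.51×0.23) = 2.871 m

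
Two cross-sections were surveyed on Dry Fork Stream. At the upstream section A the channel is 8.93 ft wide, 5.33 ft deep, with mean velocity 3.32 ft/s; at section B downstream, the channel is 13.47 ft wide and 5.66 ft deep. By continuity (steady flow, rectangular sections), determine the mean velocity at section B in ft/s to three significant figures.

2.07 ft/s

Q = A₁V₁ = (8.93×5.33) × 3.32 = 158.0 ft³/s
A₂ = 13.47 × 5.66 = 76.24 ft²
V₂ = Q/A₂ = 158.0/76.24 = 2.073 ft/s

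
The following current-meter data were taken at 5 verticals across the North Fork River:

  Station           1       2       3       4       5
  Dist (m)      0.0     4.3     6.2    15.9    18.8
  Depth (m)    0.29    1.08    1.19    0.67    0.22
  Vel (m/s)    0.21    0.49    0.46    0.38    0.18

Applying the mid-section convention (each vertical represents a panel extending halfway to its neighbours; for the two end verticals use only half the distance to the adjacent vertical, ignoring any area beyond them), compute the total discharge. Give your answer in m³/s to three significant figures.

w_1 = (4.3 − 0.0)/2 = 2.15 m; q_1 = 0.21 × 0.29 × 2.15 = 0.1309 m³/s
w_2 = (6.2 − 0.0)/2 = 3.1 m; q_2 = 0.49 × 1.08 × 3.1 = 1.641 m³/s
w_3 = (15.9 − 4.3)/2 = 5.8 m; q_3 = 0.46 × 1.19 × 5.8 = 3.175 m³/s
w_4 = (18.8 − 6.2)/2 = 6.3 m; q_4 = 0.38 × 0.67 × 6.3 = 1.604 m³/s
w_5 = (18.8 − 15.9)/2 = 1.45 m; q_5 = 0.18 × 0.22 × 1.45 = 0.05742 m³/s
Q = Σ qᵢ = 6.608 m³/s

6.61 m³/s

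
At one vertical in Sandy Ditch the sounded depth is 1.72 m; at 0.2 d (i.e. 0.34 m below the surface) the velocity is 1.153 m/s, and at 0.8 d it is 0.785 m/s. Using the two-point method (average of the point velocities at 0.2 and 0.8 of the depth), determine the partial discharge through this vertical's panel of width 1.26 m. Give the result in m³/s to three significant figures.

v̄ = (1.153 + 0.785) / 2 = 0.9690 m/s
q = v̄ × d × w = 0.9690 × 1.72 × 1.26 = 2.100 m³/s

2.10 m³/s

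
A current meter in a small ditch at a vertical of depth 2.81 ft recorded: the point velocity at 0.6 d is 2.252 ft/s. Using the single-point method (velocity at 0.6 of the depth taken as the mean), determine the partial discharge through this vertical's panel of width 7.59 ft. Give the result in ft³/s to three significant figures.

48.0 ft³/s

v̄ = v₀.₆ = 2.252 ft/s
q = v̄ × d × w = 2.252 × 2.81 × 7.59 = 48.03 ft³/s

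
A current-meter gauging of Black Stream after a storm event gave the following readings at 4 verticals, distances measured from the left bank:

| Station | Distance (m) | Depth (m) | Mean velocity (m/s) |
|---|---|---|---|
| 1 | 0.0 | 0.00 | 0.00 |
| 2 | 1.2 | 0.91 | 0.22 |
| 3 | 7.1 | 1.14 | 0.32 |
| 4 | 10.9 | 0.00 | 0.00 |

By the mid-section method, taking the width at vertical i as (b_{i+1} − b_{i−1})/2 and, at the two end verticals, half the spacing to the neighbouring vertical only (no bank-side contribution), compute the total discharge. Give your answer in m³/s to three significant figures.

w_2 = (7.1 − 0.0)/2 = 3.55 m; q_2 = 0.22 × 0.91 × 3.55 = 0.7107 m³/s
w_3 = (10.9 − 1.2)/2 = 4.85 m; q_3 = 0.32 × 1.14 × 4.85 = 1.769 m³/s
Stations 1, 4 contribute zero (depth or velocity is 0).
Q = Σ qᵢ = 2.480 m³/s

2.48 m³/s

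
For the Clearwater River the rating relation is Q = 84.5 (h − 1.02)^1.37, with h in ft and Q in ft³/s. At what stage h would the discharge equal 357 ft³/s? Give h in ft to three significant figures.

3.88 ft

h − h₀ = (Q/C)^(1/b) = (357/84.5)^(1/1.37) = 2.863 ft
h = 1.02 + 2.863 = 3.883 ft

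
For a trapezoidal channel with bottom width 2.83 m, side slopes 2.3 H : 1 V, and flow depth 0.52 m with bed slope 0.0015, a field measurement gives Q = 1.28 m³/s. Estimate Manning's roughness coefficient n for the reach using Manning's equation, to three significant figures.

0.0335

A = (b + z·y)·y = (2.83 + 2.3×0.52)×0.52 = 2.094 m²
P = b + 2y√(1+z²) = 2.83 + 2×0.52×√(1+2.3²) = 5.438 m
R = A/P = 2.094/5.438 = 0.3850 m
n = (1/Q)·A·R^(2/3)·S^(1/2) = (1/1.28) × 2.094 × 0.5292 × 0.03873 = 0.03352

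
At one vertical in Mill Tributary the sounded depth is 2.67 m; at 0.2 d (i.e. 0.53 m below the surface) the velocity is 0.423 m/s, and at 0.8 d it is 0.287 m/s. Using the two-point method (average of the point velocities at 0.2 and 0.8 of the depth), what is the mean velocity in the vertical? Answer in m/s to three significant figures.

0.355 m/s

v̄ = (0.423 + 0.287) / 2 = 0.3550 m/s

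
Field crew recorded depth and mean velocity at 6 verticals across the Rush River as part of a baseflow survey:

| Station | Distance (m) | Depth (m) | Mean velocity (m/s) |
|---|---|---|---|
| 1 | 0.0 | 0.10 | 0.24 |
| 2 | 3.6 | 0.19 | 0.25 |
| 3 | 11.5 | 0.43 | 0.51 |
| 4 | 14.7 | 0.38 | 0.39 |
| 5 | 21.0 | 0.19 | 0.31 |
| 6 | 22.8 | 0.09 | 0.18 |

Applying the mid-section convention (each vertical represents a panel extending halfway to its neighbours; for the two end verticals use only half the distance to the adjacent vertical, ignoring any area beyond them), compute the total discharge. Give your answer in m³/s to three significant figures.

2.49 m³/s

w_1 = (3.6 − 0.0)/2 = 1.8 m; q_1 = 0.24 × 0.10 × 1.8 = 0.04320 m³/s
w_2 = (11.5 − 0.0)/2 = 5.75 m; q_2 = 0.25 × 0.19 × 5.75 = 0.2731 m³/s
w_3 = (14.7 − 3.6)/2 = 5.55 m; q_3 = 0.51 × 0.43 × 5.55 = 1.217 m³/s
w_4 = (21.0 − 11.5)/2 = 4.75 m; q_4 = 0.39 × 0.38 × 4.75 = 0.7040 m³/s
w_5 = (22.8 − 14.7)/2 = 4.05 m; q_5 = 0.31 × 0.19 × 4.05 = 0.2385 m³/s
w_6 = (22.8 − 21.0)/2 = 0.9 m; q_6 = 0.18 × 0.09 × 0.9 = 0.01458 m³/s
Q = Σ qᵢ = 2.491 m³/s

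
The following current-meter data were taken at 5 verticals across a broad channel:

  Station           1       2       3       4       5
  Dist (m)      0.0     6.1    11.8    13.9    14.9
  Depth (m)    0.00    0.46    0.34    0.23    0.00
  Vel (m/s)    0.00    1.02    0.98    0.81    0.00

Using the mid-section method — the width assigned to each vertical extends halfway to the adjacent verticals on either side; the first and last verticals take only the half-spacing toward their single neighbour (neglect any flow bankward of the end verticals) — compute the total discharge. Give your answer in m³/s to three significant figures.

w_2 = (11.8 − 0.0)/2 = 5.9 m; q_2 = 1.02 × 0.46 × 5.9 = 2.768 m³/s
w_3 = (13.9 − 6.1)/2 = 3.9 m; q_3 = 0.98 × 0.34 × 3.9 = 1.299 m³/s
w_4 = (14.9 − 11.8)/2 = 1.55 m; q_4 = 0.81 × 0.23 × 1.55 = 0.2888 m³/s
Stations 1, 5 contribute zero (depth or velocity is 0).
Q = Σ qᵢ = 4.357 m³/s

4.36 m³/s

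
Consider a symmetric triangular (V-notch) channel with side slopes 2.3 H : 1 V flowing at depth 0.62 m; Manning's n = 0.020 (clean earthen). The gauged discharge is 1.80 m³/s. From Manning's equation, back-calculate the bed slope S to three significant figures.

0.00887

A = z·y² = 2.3×0.62² = 0.8841 m²
P = 2y√(1+z²) = 2×0.62×√(1+2.3²) = 3.110 m
R = A/P = 0.8841/3.110 = 0.2843 m
S = (Q·n / (1·A·R^(2/3)))² = (1.80×0.020 / (1×0.8841×0.4324))² = 0.008869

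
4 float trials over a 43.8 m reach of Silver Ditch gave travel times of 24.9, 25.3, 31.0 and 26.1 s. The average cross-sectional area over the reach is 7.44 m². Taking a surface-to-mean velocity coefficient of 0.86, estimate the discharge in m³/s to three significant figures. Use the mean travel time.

t̄ = (24.9 + 25.3 + 31.0 + 26.1) / 4 = 26.825 s
v_surface = L / t̄ = 43.8 / 26.825 = 1.633 m/s
v_mean = 0.86 × 1.633 = 1.404 m/s
Q = A × v_mean = 7.44 × 1.404 = 10.45 m³/s

10.4 m³/s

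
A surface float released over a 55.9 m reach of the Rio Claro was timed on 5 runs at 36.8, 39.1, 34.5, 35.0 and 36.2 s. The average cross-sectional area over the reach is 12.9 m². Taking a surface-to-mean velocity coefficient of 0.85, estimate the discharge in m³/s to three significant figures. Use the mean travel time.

16.9 m³/s

t̄ = (36.8 + 39.1 + 34.5 + 35.0 + 36.2) / 5 = 36.32 s
v_surface = L / t̄ = 55.9 / 36.32 = 1.539 m/s
v_mean = 0.85 × 1.539 = 1.308 m/s
Q = A × v_mean = 12.9 × 1.308 = 16.88 m³/s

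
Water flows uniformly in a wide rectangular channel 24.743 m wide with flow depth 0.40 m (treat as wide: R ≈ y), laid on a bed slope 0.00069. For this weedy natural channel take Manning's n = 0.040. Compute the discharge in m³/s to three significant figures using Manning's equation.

A = b·y = 24.743 × 0.40 = 9.897 m²
Wide channel: R ≈ y = 0.40 m
Q = (1/n)·A·R^(2/3)·S^(1/2) = (1/0.040) × 9.897 × 0.4000^(2/3) × 0.00069^(1/2) = 3.528 m³/s

3.53 m³/s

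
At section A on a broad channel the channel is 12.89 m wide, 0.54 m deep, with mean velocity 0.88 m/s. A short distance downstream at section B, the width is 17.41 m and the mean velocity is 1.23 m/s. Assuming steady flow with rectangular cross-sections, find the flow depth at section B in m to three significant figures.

0.286 m

Q = A₁V₁ = (12.89×0.54) × 0.88 = 6.125 m³/s
d₂ = Q/(b₂ V₂) = 6.125/(17.41×1.23) = 0.2860 m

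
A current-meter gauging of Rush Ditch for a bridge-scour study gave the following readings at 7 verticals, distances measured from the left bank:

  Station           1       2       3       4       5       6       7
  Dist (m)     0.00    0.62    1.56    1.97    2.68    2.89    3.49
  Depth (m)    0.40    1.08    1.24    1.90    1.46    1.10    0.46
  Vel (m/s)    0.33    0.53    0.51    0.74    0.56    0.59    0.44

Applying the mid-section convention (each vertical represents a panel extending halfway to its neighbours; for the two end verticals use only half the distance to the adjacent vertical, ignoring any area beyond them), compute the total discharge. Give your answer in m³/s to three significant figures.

2.40 m³/s

w_1 = (0.62 − 0.00)/2 = 0.31 m; q_1 = 0.33 × 0.40 × 0.31 = 0.04092 m³/s
w_2 = (1.56 − 0.00)/2 = 0.78 m; q_2 = 0.53 × 1.08 × 0.78 = 0.4465 m³/s
w_3 = (1.97 − 0.62)/2 = 0.675 m; q_3 = 0.51 × 1.24 × 0.675 = 0.4269 m³/s
w_4 = (2.68 − 1.56)/2 = 0.56 m; q_4 = 0.74 × 1.90 × 0.56 = 0.7874 m³/s
w_5 = (2.89 − 1.97)/2 = 0.46 m; q_5 = 0.56 × 1.46 × 0.46 = 0.3761 m³/s
w_6 = (3.49 − 2.68)/2 = 0.405 m; q_6 = 0.59 × 1.10 × 0.405 = 0.2628 m³/s
w_7 = (3.49 − 2.89)/2 = 0.3 m; q_7 = 0.44 × 0.46 × 0.3 = 0.06072 m³/s
Q = Σ qᵢ = 2.401 m³/s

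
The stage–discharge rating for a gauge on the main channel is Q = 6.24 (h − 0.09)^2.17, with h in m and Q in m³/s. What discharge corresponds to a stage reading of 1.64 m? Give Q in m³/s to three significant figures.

16.2 m³/s

Q = 6.24 × (1.64 − 0.09)^2.17 = 6.24 × 1.55^2.17 = 16.15 m³/s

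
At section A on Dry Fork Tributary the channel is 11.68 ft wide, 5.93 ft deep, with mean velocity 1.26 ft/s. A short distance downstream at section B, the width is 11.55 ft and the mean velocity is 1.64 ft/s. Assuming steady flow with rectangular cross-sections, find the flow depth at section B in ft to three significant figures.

4.61 ft

Q = A₁V₁ = (11.68×5.93) × 1.26 = 87.27 ft³/s
d₂ = Q/(b₂ V₂) = 87.27/(11.55×1.64) = 4.607 ft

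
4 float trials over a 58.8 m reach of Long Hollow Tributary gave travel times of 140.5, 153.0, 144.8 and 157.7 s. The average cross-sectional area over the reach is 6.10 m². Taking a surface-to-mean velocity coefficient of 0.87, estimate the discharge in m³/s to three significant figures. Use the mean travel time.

t̄ = (140.5 + 153.0 + 144.8 + 157.7) / 4 = 149 s
v_surface = L / t̄ = 58.8 / 149 = 0.3946 m/s
v_mean = 0.87 × 0.3946 = 0.3433 m/s
Q = A × v_mean = 6.10 × 0.3433 = 2.094 m³/s

2.09 m³/s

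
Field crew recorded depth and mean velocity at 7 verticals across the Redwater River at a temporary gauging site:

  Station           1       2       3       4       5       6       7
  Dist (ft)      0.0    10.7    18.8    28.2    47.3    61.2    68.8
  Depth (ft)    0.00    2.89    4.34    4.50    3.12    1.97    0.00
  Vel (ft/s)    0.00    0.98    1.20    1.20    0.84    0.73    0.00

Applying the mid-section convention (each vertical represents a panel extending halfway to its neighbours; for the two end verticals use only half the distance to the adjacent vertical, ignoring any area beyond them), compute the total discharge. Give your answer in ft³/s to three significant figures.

w_2 = (18.8 − 0.0)/2 = 9.4 ft; q_2 = 0.98 × 2.89 × 9.4 = 26.62 ft³/s
w_3 = (28.2 − 10.7)/2 = 8.75 ft; q_3 = 1.20 × 4.34 × 8.75 = 45.57 ft³/s
w_4 = (47.3 − 18.8)/2 = 14.25 ft; q_4 = 1.20 × 4.50 × 14.25 = 76.95 ft³/s
w_5 = (61.2 − 28.2)/2 = 16.5 ft; q_5 = 0.84 × 3.12 × 16.5 = 43.24 ft³/s
w_6 = (68.8 − 47.3)/2 = 10.75 ft; q_6 = 0.73 × 1.97 × 10.75 = 15.46 ft³/s
Stations 1, 7 contribute zero (depth or velocity is 0).
Q = Σ qᵢ = 207.8 ft³/s

208 ft³/s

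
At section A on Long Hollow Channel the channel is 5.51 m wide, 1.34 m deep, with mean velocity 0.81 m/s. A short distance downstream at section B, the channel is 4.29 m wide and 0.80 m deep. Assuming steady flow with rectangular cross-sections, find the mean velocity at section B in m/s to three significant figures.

Q = A₁V₁ = (5.51×1.34) × 0.81 = 5.981 m³/s
A₂ = 4.29 × 0.80 = 3.432 m²
V₂ = Q/A₂ = 5.981/3.432 = 1.743 m/s

1.74 m/s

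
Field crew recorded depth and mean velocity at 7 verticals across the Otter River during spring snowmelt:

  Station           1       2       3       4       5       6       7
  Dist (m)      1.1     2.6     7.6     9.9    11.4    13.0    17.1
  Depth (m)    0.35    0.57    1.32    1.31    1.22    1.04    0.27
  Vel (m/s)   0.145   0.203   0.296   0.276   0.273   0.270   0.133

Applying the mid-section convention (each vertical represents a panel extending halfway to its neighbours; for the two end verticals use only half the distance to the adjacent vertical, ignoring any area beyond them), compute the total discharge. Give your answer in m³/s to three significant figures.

3.92 m³/s

w_1 = (2.6 − 1.1)/2 = 0.75 m; q_1 = 0.145 × 0.35 × 0.75 = 0.03806 m³/s
w_2 = (7.6 − 1.1)/2 = 3.25 m; q_2 = 0.203 × 0.57 × 3.25 = 0.3761 m³/s
w_3 = (9.9 − 2.6)/2 = 3.65 m; q_3 = 0.296 × 1.32 × 3.65 = 1.426 m³/s
w_4 = (11.4 − 7.6)/2 = 1.9 m; q_4 = 0.276 × 1.31 × 1.9 = 0.6870 m³/s
w_5 = (13.0 − 9.9)/2 = 1.55 m; q_5 = 0.273 × 1.22 × 1.55 = 0.5162 m³/s
w_6 = (17.1 − 11.4)/2 = 2.85 m; q_6 = 0.270 × 1.04 × 2.85 = 0.8003 m³/s
w_7 = (17.1 − 13.0)/2 = 2.05 m; q_7 = 0.133 × 0.27 × 2.05 = 0.07362 m³/s
Q = Σ qᵢ = 3.917 m³/s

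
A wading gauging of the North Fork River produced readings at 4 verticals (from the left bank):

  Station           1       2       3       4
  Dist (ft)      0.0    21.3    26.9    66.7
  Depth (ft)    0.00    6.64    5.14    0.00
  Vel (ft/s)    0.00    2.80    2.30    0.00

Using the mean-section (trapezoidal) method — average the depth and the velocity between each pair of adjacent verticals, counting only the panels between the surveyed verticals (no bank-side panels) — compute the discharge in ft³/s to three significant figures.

301 ft³/s

Panel 1-2: Δb = 21.3 ft, d̄ = (0.00+6.64)/2 = 3.32, v̄ = (0.00+2.80)/2 = 1.4 → q = 21.3×3.32×1.4 = 99.00 ft³/s
Panel 2-3: Δb = 5.6 ft, d̄ = (6.64+5.14)/2 = 5.89, v̄ = (2.80+2.30)/2 = 2.55 → q = 5.6×5.89×2.55 = 84.11 ft³/s
Panel 3-4: Δb = 39.8 ft, d̄ = (5.14+0.00)/2 = 2.57, v̄ = (2.30+0.00)/2 = 1.15 → q = 39.8×2.57×1.15 = 117.6 ft³/s
Q = Σ q = 300.7 ft³/s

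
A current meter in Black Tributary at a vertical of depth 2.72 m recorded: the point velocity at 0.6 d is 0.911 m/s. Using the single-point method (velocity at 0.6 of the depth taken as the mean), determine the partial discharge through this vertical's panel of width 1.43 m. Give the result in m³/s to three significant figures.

v̄ = v₀.₆ = 0.911 m/s
q = v̄ × d × w = 0.9110 × 2.72 × 1.43 = 3.543 m³/s

3.54 m³/s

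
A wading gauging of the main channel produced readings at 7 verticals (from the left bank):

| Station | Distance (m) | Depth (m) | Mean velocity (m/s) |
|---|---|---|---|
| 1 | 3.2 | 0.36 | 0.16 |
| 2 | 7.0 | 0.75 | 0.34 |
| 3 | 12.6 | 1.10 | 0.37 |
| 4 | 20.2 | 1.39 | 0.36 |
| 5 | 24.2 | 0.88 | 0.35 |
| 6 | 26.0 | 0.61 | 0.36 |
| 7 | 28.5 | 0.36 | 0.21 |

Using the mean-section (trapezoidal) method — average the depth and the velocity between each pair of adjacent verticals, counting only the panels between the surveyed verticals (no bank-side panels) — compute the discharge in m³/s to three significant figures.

Panel 1-2: Δb = 3.8 m, d̄ = (0.36+0.75)/2 = 0.555, v̄ = (0.16+0.34)/2 = 0.25 → q = 3.8×0.555×0.25 = 0.5273 m³/s
Panel 2-3: Δb = 5.6 m, d̄ = (0.75+1.10)/2 = 0.925, v̄ = (0.34+0.37)/2 = 0.355 → q = 5.6×0.925×0.355 = 1.839 m³/s
Panel 3-4: Δb = 7.6 m, d̄ = (1.10+1.39)/2 = 1.245, v̄ = (0.37+0.36)/2 = 0.365 → q = 7.6×1.245×0.365 = 3.454 m³/s
Panel 4-5: Δb = 4 m, d̄ = (1.39+0.88)/2 = 1.135, v̄ = (0.36+0.35)/2 = 0.355 → q = 4×1.135×0.355 = 1.612 m³/s
Panel 5-6: Δb = 1.8 m, d̄ = (0.88+0.61)/2 = 0.745, v̄ = (0.35+0.36)/2 = 0.355 → q = 1.8×0.745×0.355 = 0.4761 m³/s
Panel 6-7: Δb = 2.5 m, d̄ = (0.61+0.36)/2 = 0.485, v̄ = (0.36+0.21)/2 = 0.285 → q = 2.5×0.485×0.285 = 0.3456 m³/s
Q = Σ q = 8.253 m³/s

8.25 m³/s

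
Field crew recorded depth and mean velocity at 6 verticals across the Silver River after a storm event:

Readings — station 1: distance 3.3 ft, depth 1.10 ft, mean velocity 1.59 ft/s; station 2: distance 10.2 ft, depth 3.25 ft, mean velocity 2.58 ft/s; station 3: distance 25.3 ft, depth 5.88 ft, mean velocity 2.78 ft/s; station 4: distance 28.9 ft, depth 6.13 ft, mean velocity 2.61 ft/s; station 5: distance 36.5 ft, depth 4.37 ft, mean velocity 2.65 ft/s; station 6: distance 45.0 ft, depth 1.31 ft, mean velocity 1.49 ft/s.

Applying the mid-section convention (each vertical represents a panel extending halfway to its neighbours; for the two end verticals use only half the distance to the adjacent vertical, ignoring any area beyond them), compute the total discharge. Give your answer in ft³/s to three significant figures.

442 ft³/s

w_1 = (10.2 − 3.3)/2 = 3.45 ft; q_1 = 1.59 × 1.10 × 3.45 = 6.034 ft³/s
w_2 = (25.3 − 3.3)/2 = 11 ft; q_2 = 2.58 × 3.25 × 11 = 92.24 ft³/s
w_3 = (28.9 − 10.2)/2 = 9.35 ft; q_3 = 2.78 × 5.88 × 9.35 = 152.8 ft³/s
w_4 = (36.5 − 25.3)/2 = 5.6 ft; q_4 = 2.61 × 6.13 × 5.6 = 89.60 ft³/s
w_5 = (45.0 − 28.9)/2 = 8.05 ft; q_5 = 2.65 × 4.37 × 8.05 = 93.22 ft³/s
w_6 = (45.0 − 36.5)/2 = 4.25 ft; q_6 = 1.49 × 1.31 × 4.25 = 8.296 ft³/s
Q = Σ qᵢ = 442.2 ft³/s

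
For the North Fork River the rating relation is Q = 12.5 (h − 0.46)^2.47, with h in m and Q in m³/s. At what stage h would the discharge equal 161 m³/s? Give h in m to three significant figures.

3.27 m

h − h₀ = (Q/C)^(1/b) = (161/12.5)^(1/2.47) = 2.814 m
h = 0.46 + 2.814 = 3.274 m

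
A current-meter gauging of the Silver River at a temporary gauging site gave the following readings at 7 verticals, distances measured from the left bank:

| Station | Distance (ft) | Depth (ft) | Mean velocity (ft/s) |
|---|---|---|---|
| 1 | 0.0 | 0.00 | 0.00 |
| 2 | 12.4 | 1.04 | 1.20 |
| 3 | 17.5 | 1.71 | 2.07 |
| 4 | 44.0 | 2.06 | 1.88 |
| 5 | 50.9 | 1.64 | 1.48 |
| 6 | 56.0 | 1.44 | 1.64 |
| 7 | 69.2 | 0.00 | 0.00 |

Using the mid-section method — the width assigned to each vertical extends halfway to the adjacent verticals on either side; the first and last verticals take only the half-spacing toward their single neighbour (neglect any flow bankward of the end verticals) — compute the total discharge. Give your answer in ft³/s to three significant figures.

168 ft³/s

w_2 = (17.5 − 0.0)/2 = 8.75 ft; q_2 = 1.20 × 1.04 × 8.75 = 10.92 ft³/s
w_3 = (44.0 − 12.4)/2 = 15.8 ft; q_3 = 2.07 × 1.71 × 15.8 = 55.93 ft³/s
w_4 = (50.9 − 17.5)/2 = 16.7 ft; q_4 = 1.88 × 2.06 × 16.7 = 64.68 ft³/s
w_5 = (56.0 − 44.0)/2 = 6 ft; q_5 = 1.48 × 1.64 × 6 = 14.56 ft³/s
w_6 = (69.2 − 50.9)/2 = 9.15 ft; q_6 = 1.64 × 1.44 × 9.15 = 21.61 ft³/s
Stations 1, 7 contribute zero (depth or velocity is 0).
Q = Σ qᵢ = 167.7 ft³/s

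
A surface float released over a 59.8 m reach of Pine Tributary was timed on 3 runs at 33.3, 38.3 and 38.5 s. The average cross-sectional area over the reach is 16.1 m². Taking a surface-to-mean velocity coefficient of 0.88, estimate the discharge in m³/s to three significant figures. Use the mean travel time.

t̄ = (33.3 + 38.3 + 38.5) / 3 = 36.7 s
v_surface = L / t̄ = 59.8 / 36.7 = 1.629 m/s
v_mean = 0.88 × 1.629 = 1.434 m/s
Q = A × v_mean = 16.1 × 1.434 = 23.09 m³/s

23.1 m³/s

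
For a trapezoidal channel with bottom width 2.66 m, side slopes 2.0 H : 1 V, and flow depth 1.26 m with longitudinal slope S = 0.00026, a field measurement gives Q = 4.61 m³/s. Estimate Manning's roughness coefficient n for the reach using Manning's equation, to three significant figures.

A = (b + z·y)·y = (2.66 + 2.0×1.26)×1.26 = 6.527 m²
P = b + 2y√(1+z²) = 2.66 + 2×1.26×√(1+2.0²) = 8.295 m
R = A/P = 6.527/8.295 = 0.7868 m
n = (1/Q)·A·R^(2/3)·S^(1/2) = (1/4.61) × 6.527 × 0.8523 × 0.01612 = 0.01946

0.0195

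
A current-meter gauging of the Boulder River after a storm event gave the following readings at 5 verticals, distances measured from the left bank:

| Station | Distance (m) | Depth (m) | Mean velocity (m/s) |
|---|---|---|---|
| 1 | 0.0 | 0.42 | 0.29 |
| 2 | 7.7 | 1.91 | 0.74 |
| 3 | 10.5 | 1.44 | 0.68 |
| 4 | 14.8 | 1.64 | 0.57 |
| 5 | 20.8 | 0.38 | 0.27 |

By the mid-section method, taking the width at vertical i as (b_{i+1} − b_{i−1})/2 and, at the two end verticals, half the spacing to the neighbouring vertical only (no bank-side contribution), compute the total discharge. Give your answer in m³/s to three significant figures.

w_1 = (7.7 − 0.0)/2 = 3.85 m; q_1 = 0.29 × 0.42 × 3.85 = 0.4689 m³/s
w_2 = (10.5 − 0.0)/2 = 5.25 m; q_2 = 0.74 × 1.91 × 5.25 = 7.420 m³/s
w_3 = (14.8 − 7.7)/2 = 3.55 m; q_3 = 0.68 × 1.44 × 3.55 = 3.476 m³/s
w_4 = (20.8 − 10.5)/2 = 5.15 m; q_4 = 0.57 × 1.64 × 5.15 = 4.814 m³/s
w_5 = (20.8 − 14.8)/2 = 3 m; q_5 = 0.27 × 0.38 × 3 = 0.3078 m³/s
Q = Σ qᵢ = 16.49 m³/s

16.5 m³/s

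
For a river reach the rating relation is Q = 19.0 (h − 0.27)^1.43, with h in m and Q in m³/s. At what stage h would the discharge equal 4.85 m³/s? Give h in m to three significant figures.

h − h₀ = (Q/C)^(1/b) = (4.85/19.0)^(1/1.43) = 0.3849 m
h = 0.27 + 0.3849 = 0.6549 m

0.655 m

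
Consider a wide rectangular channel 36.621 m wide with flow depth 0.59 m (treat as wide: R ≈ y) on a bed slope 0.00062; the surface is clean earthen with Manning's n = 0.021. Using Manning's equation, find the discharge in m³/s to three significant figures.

A = b·y = 36.621 × 0.59 = 21.61 m²
Wide channel: R ≈ y = 0.59 m
Q = (1/n)·A·R^(2/3)·S^(1/2) = (1/0.021) × 21.61 × 0.5900^(2/3) × 0.00062^(1/2) = 18.02 m³/s

18.0 m³/s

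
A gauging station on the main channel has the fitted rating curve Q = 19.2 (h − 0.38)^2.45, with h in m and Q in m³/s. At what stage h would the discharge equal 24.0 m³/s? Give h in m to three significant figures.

h − h₀ = (Q/C)^(1/b) = (24.0/19.2)^(1/2.45) = 1.095 m
h = 0.38 + 1.095 = 1.475 m

1.48 m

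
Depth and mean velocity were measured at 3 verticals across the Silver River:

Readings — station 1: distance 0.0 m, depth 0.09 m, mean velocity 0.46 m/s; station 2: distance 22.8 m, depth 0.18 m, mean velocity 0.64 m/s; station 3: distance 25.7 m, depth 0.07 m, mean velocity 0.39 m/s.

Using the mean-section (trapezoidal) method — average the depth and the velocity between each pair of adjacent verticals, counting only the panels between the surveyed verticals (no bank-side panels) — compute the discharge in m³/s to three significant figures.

Panel 1-2: Δb = 22.8 m, d̄ = (0.09+0.18)/2 = 0.135, v̄ = (0.46+0.64)/2 = 0.55 → q = 22.8×0.135×0.55 = 1.693 m³/s
Panel 2-3: Δb = 2.9 m, d̄ = (0.18+0.07)/2 = 0.125, v̄ = (0.64+0.39)/2 = 0.515 → q = 2.9×0.125×0.515 = 0.1867 m³/s
Q = Σ q = 1.880 m³/s

1.88 m³/s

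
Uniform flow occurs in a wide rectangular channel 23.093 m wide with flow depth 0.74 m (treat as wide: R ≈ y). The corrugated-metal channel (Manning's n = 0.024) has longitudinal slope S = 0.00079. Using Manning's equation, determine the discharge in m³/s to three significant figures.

A = b·y = 23.093 × 0.74 = 17.09 m²
Wide channel: R ≈ y = 0.74 m
Q = (1/n)·A·R^(2/3)·S^(1/2) = (1/0.024) × 17.09 × 0.7400^(2/3) × 0.00079^(1/2) = 16.37 m³/s

16.4 m³/s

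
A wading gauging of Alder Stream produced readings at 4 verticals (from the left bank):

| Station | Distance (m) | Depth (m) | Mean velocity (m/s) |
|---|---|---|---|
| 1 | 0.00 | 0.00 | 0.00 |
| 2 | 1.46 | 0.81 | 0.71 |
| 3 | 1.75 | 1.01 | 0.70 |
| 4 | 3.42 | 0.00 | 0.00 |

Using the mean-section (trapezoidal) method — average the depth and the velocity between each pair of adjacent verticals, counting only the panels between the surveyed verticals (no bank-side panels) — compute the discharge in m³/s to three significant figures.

Panel 1-2: Δb = 1.46 m, d̄ = (0.00+0.81)/2 = 0.405, v̄ = (0.00+0.71)/2 = 0.355 → q = 1.46×0.405×0.355 = 0.2099 m³/s
Panel 2-3: Δb = 0.29 m, d̄ = (0.81+1.01)/2 = 0.91, v̄ = (0.71+0.70)/2 = 0.705 → q = 0.29×0.91×0.705 = 0.1860 m³/s
Panel 3-4: Δb = 1.67 m, d̄ = (1.01+0.00)/2 = 0.505, v̄ = (0.70+0.00)/2 = 0.35 → q = 1.67×0.505×0.35 = 0.2952 m³/s
Q = Σ q = 0.6911 m³/s

0.691 m³/s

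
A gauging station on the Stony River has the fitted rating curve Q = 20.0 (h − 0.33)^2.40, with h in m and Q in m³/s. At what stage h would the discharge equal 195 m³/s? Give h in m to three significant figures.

2.91 m

h − h₀ = (Q/C)^(1/b) = (195/20.0)^(1/2.40) = 2.583 m
h = 0.33 + 2.583 = 2.913 m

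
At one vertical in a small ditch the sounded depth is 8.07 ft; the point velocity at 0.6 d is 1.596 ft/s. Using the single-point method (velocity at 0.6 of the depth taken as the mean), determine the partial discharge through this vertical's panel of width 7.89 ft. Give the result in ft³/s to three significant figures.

v̄ = v₀.₆ = 1.596 ft/s
q = v̄ × d × w = 1.596 × 8.07 × 7.89 = 101.6 ft³/s

102 ft³/s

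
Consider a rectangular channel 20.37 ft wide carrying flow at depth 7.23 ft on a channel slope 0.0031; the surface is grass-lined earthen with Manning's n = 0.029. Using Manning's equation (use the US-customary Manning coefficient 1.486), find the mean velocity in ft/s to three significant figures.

A = b·y = 20.37 × 7.23 = 147.3 ft²
P = b + 2y = 20.37 + 2×7.23 = 34.83 ft
R = A/P = 147.3/34.83 = 4.228 ft
Q = (1.486/n)·A·R^(2/3)·S^(1/2) = (1.486/0.029) × 147.3 × 4.228^(2/3) × 0.0031^(1/2) = 1099 ft³/s
V = Q/A = 1099/147.3 = 7.460 ft/s

7.46 ft/s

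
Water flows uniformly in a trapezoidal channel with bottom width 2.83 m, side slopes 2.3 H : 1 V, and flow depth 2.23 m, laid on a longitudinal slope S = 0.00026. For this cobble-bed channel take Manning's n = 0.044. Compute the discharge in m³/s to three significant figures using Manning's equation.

A = (b + z·y)·y = (2.83 + 2.3×2.23)×2.23 = 17.75 m²
P = b + 2y√(1+z²) = 2.83 + 2×2.23×√(1+2.3²) = 14.02 m
R = A/P = 17.75/14.02 = 1.266 m
Q = (1/n)·A·R^(2/3)·S^(1/2) = (1/0.044) × 17.75 × 1.266^(2/3) × 0.00026^(1/2) = 7.613 m³/s

7.61 m³/s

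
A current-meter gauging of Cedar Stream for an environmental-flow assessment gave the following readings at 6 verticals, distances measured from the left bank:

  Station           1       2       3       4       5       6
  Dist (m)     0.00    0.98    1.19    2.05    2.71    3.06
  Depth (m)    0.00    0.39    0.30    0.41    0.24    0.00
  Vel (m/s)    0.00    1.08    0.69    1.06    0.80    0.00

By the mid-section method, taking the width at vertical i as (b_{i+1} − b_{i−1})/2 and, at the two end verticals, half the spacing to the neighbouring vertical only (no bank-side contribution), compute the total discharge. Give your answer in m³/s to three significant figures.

0.789 m³/s

w_2 = (1.19 − 0.00)/2 = 0.595 m; q_2 = 1.08 × 0.39 × 0.595 = 0.2506 m³/s
w_3 = (2.05 − 0.98)/2 = 0.535 m; q_3 = 0.69 × 0.30 × 0.535 = 0.1107 m³/s
w_4 = (2.71 − 1.19)/2 = 0.76 m; q_4 = 1.06 × 0.41 × 0.76 = 0.3303 m³/s
w_5 = (3.06 − 2.05)/2 = 0.505 m; q_5 = 0.80 × 0.24 × 0.505 = 0.09696 m³/s
Stations 1, 6 contribute zero (depth or velocity is 0).
Q = Σ qᵢ = 0.7886 m³/s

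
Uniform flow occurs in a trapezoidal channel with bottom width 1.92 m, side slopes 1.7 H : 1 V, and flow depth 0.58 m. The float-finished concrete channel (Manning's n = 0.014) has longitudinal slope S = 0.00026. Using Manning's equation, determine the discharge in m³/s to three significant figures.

1.05 m³/s

A = (b + z·y)·y = (1.92 + 1.7×0.58)×0.58 = 1.685 m²
P = b + 2y√(1+z²) = 1.92 + 2×0.58×√(1+1.7²) = 4.208 m
R = A/P = 1.685/4.208 = 0.4006 m
Q = (1/n)·A·R^(2/3)·S^(1/2) = (1/0.014) × 1.685 × 0.4006^(2/3) × 0.00026^(1/2) = 1.055 m³/s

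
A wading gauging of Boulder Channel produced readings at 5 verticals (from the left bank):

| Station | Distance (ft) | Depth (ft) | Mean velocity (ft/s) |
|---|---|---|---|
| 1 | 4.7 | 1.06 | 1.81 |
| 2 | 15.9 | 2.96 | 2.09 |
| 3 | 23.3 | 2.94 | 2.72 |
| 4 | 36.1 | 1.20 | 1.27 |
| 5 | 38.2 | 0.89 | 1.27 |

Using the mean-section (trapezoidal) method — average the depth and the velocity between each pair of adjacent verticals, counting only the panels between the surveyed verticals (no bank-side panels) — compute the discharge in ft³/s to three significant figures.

152 ft³/s

Panel 1-2: Δb = 11.2 ft, d̄ = (1.06+2.96)/2 = 2.01, v̄ = (1.81+2.09)/2 = 1.95 → q = 11.2×2.01×1.95 = 43.90 ft³/s
Panel 2-3: Δb = 7.4 ft, d̄ = (2.96+2.94)/2 = 2.95, v̄ = (2.09+2.72)/2 = 2.405 → q = 7.4×2.95×2.405 = 52.50 ft³/s
Panel 3-4: Δb = 12.8 ft, d̄ = (2.94+1.20)/2 = 2.07, v̄ = (2.72+1.27)/2 = 1.995 → q = 12.8×2.07×1.995 = 52.86 ft³/s
Panel 4-5: Δb = 2.1 ft, d̄ = (1.20+0.89)/2 = 1.045, v̄ = (1.27+1.27)/2 = 1.27 → q = 2.1×1.045×1.27 = 2.787 ft³/s
Q = Σ q = 152.0 ft³/s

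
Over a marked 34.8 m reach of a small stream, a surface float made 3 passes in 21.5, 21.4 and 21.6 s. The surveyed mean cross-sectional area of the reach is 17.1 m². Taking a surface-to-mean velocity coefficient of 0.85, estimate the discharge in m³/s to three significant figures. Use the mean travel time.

23.5 m³/s

t̄ = (21.5 + 21.4 + 21.6) / 3 = 21.5 s
v_surface = L / t̄ = 34.8 / 21.5 = 1.619 m/s
v_mean = 0.85 × 1.619 = 1.376 m/s
Q = A × v_mean = 17.1 × 1.376 = 23.53 m³/s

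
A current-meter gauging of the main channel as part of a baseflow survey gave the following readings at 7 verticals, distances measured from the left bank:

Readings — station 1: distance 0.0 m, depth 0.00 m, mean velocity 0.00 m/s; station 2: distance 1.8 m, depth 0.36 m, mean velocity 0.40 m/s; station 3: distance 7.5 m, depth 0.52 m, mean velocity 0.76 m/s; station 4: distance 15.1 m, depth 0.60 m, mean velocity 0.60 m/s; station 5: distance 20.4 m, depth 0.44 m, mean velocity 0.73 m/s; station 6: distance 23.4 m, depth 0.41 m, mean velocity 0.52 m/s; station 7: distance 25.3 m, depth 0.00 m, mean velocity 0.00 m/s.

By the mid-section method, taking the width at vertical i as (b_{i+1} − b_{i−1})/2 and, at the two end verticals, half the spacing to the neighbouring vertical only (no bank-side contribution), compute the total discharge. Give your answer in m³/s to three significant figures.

w_2 = (7.5 − 0.0)/2 = 3.75 m; q_2 = 0.40 × 0.36 × 3.75 = 0.5400 m³/s
w_3 = (15.1 − 1.8)/2 = 6.65 m; q_3 = 0.76 × 0.52 × 6.65 = 2.628 m³/s
w_4 = (20.4 − 7.5)/2 = 6.45 m; q_4 = 0.60 × 0.60 × 6.45 = 2.322 m³/s
w_5 = (23.4 − 15.1)/2 = 4.15 m; q_5 = 0.73 × 0.44 × 4.15 = 1.333 m³/s
w_6 = (25.3 − 20.4)/2 = 2.45 m; q_6 = 0.52 × 0.41 × 2.45 = 0.5223 m³/s
Stations 1, 7 contribute zero (depth or velocity is 0).
Q = Σ qᵢ = 7.345 m³/s

7.35 m³/s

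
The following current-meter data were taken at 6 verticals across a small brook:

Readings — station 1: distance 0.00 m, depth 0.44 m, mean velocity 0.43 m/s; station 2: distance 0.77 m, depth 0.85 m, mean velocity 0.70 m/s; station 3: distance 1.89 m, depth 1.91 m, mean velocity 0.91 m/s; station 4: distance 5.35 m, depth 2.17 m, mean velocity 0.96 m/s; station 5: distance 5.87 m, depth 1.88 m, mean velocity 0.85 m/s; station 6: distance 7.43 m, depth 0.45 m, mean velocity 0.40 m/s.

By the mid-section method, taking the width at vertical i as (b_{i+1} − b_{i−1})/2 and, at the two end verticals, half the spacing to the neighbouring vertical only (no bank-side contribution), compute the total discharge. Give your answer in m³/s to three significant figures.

10.6 m³/s

w_1 = (0.77 − 0.00)/2 = 0.385 m; q_1 = 0.43 × 0.44 × 0.385 = 0.07284 m³/s
w_2 = (1.89 − 0.00)/2 = 0.945 m; q_2 = 0.70 × 0.85 × 0.945 = 0.5623 m³/s
w_3 = (5.35 − 0.77)/2 = 2.29 m; q_3 = 0.91 × 1.91 × 2.29 = 3.980 m³/s
w_4 = (5.87 − 1.89)/2 = 1.99 m; q_4 = 0.96 × 2.17 × 1.99 = 4.146 m³/s
w_5 = (7.43 − 5.35)/2 = 1.04 m; q_5 = 0.85 × 1.88 × 1.04 = 1.662 m³/s
w_6 = (7.43 − 5.87)/2 = 0.78 m; q_6 = 0.40 × 0.45 × 0.78 = 0.1404 m³/s
Q = Σ qᵢ = 10.56 m³/s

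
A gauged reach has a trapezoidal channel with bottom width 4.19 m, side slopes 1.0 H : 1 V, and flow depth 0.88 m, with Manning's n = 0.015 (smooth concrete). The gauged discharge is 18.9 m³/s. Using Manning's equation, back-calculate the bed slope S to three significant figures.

0.00691

A = (b + z·y)·y = (4.19 + 1.0×0.88)×0.88 = 4.462 m²
P = b + 2y√(1+z²) = 4.19 + 2×0.88×√(1+1.0²) = 6.679 m
R = A/P = 4.462/6.679 = 0.6680 m
S = (Q·n / (1·A·R^(2/3)))² = (18.9×0.015 / (1×4.462×0.7642))² = 0.006914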